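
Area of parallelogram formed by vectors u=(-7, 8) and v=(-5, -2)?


|u x v| = |(-7)*(-2) - 8*(-5)|
= |14 - (-40)| = 54

54


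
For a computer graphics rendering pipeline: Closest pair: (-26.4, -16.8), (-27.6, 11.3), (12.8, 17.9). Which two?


d(P0,P1) = 28.1256, d(P0,P2) = 52.352, d(P1,P2) = 40.9356
Closest: P0 and P1

Closest pair: (-26.4, -16.8) and (-27.6, 11.3), distance = 28.1256


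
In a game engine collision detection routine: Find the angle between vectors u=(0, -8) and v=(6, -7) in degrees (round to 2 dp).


u.v = 56, |u| = sqrt(64) = 8, |v| = sqrt(85) = 9.2195
cos(theta) = u.v/(|u||v|) = 56/sqrt(5440) = 0.759257
theta = acos(0.759257) = 40.6 degrees

40.6 degrees


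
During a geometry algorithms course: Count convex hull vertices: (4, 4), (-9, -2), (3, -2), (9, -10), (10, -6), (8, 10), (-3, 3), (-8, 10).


Convex hull vertices (CCW): (-9, -2), (9, -10), (10, -6), (8, 10), (-8, 10)
Count = 5

5


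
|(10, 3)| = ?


|u| = sqrt(10^2 + 3^2) = sqrt(109) = 10.4403

10.4403


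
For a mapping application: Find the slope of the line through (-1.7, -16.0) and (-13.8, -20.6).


slope = (y2-y1)/(x2-x1) = ((-20.6)-(-16))/((-13.8)-(-1.7)) = (-4.6)/(-12.1) = 0.3802

0.3802


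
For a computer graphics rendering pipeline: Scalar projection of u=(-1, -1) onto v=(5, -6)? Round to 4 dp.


u.v = 1, |v| = sqrt(61) = 7.8102
Scalar projection = u.v / |v| = 1 / sqrt(61) = 0.128

0.128


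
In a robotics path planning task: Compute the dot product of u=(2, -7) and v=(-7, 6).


u . v = u_x*v_x + u_y*v_y = 2*(-7) + (-7)*6
= (-14) + (-42) = -56

-56


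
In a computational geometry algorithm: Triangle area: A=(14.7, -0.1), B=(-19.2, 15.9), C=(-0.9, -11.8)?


Area = |x_A(y_B-y_C) + x_B(y_C-y_A) + x_C(y_A-y_B)|/2
= |407.19 + 224.64 + 14.4|/2
= 646.23/2 = 323.115

323.115


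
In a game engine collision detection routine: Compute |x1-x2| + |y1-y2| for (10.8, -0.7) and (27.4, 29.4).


|10.8-27.4| + |(-0.7)-29.4| = 16.6 + 30.1 = 46.7

46.7


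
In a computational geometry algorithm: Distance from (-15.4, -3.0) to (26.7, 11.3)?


dx=42.1, dy=14.3
d^2 = 42.1^2 + 14.3^2 = 1976.9
d = sqrt(1976.9) = 44.4623

44.4623


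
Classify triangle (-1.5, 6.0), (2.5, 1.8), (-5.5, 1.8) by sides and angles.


Side lengths squared: AB^2=33.64, BC^2=64, CA^2=33.64
Sorted: [33.64, 33.64, 64]
By sides: Isosceles, By angles: Acute

Isosceles, Acute


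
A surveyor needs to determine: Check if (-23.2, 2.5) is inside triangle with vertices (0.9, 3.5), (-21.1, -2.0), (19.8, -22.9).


Cross products: AB x AP = -110.55, BC x BP = 140.16, CA x CP = 655.14
All same sign? no

No, outside


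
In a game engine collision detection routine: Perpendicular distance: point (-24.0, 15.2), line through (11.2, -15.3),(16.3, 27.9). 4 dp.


|cross product| = 1676.19
|line direction| = sqrt(1892.25) = 43.5
Distance = 1676.19/sqrt(1892.25) = 38.5331

38.5331


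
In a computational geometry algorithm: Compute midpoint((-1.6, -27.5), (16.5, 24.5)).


M = (((-1.6)+16.5)/2, ((-27.5)+24.5)/2)
= (7.45, -1.5)

(7.45, -1.5)


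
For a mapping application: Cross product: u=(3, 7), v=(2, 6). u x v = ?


u x v = u_x*v_y - u_y*v_x = 3*6 - 7*2
= 18 - 14 = 4

4


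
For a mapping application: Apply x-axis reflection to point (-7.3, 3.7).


Reflection over x-axis: (x,y) -> (x,-y)
(-7.3, 3.7) -> (-7.3, -3.7)

(-7.3, -3.7)


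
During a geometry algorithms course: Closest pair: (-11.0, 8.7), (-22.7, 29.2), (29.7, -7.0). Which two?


d(P0,P1) = 23.6038, d(P0,P2) = 43.6232, d(P1,P2) = 63.6883
Closest: P0 and P1

Closest pair: (-11.0, 8.7) and (-22.7, 29.2), distance = 23.6038


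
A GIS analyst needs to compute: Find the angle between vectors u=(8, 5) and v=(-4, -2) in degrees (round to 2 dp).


u.v = -42, |u| = sqrt(89) = 9.434, |v| = sqrt(20) = 4.4721
cos(theta) = u.v/(|u||v|) = -42/sqrt(1780) = -0.995495
theta = acos(-0.995495) = 174.56 degrees

174.56 degrees


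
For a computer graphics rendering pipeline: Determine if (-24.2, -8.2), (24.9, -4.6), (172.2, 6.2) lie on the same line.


Cross product: (24.9-(-24.2))*(6.2-(-8.2)) - ((-4.6)-(-8.2))*(172.2-(-24.2))
= 0

Yes, collinear


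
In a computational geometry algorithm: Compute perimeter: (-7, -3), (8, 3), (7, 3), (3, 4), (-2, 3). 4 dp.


Sides: (-7, -3)->(8, 3): sqrt(261) = 16.155494, (8, 3)->(7, 3): sqrt(1) = 1, (7, 3)->(3, 4): sqrt(17) = 4.123106, (3, 4)->(-2, 3): sqrt(26) = 5.09902, (-2, 3)->(-7, -3): sqrt(61) = 7.81025
Sum = 34.18787
Perimeter = 34.1879

34.1879


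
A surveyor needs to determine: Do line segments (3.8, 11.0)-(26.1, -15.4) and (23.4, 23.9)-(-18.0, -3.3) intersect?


Cross products: d1=0.94, d2=1700.46, d3=805.11, d4=-894.41
d1*d2 < 0 and d3*d4 < 0? no

No, they don't intersect


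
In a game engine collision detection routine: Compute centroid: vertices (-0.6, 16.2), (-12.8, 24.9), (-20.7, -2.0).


Centroid = ((x_A+x_B+x_C)/3, (y_A+y_B+y_C)/3)
= (((-0.6)+(-12.8)+(-20.7))/3, (16.2+24.9+(-2))/3)
= (-11.3667, 13.0333)

(-11.3667, 13.0333)


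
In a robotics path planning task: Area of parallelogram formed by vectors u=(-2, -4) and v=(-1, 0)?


|u x v| = |(-2)*0 - (-4)*(-1)|
= |0 - 4| = 4

4


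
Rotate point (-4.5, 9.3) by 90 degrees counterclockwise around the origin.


90° CCW: (x,y) -> (-y, x)
(-4.5,9.3) -> (-9.3, -4.5)

(-9.3, -4.5)


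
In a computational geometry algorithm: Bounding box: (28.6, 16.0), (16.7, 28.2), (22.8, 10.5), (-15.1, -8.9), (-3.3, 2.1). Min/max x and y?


x range: [-15.1, 28.6]
y range: [-8.9, 28.2]
Bounding box: (-15.1,-8.9) to (28.6,28.2)

(-15.1,-8.9) to (28.6,28.2)


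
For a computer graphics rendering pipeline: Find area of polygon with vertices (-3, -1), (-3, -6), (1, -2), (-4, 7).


Shoelace sum: ((-3)*(-6) - (-3)*(-1)) + ((-3)*(-2) - 1*(-6)) + (1*7 - (-4)*(-2)) + ((-4)*(-1) - (-3)*7)
= 51
Area = |51|/2 = 25.5

25.5


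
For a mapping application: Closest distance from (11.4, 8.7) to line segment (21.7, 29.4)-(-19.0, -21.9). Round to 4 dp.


Project P onto AB: t = 0.3454 (clamped to [0,1])
Closest point on segment: (7.6424, 11.6812)
Distance: 4.7966

4.7966


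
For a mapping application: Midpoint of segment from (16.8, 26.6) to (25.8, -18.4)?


M = ((16.8+25.8)/2, (26.6+(-18.4))/2)
= (21.3, 4.1)

(21.3, 4.1)


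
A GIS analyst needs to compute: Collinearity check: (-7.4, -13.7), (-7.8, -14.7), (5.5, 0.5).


Cross product: ((-7.8)-(-7.4))*(0.5-(-13.7)) - ((-14.7)-(-13.7))*(5.5-(-7.4))
= 7.22

No, not collinear


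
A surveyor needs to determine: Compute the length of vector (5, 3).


|u| = sqrt(5^2 + 3^2) = sqrt(34) = 5.831

5.831


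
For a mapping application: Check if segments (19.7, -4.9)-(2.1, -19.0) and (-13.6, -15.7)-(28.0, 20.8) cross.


Cross products: d1=-766.17, d2=-710.33, d3=-279.45, d4=-335.29
d1*d2 < 0 and d3*d4 < 0? no

No, they don't intersect


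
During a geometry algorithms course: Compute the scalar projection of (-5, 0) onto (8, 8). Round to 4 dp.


u.v = -40, |v| = sqrt(128) = 11.3137
Scalar projection = u.v / |v| = -40 / sqrt(128) = -3.5355

-3.5355


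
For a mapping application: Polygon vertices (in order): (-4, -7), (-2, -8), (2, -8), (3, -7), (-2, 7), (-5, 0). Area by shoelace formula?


Shoelace sum: ((-4)*(-8) - (-2)*(-7)) + ((-2)*(-8) - 2*(-8)) + (2*(-7) - 3*(-8)) + (3*7 - (-2)*(-7)) + ((-2)*0 - (-5)*7) + ((-5)*(-7) - (-4)*0)
= 137
Area = |137|/2 = 68.5

68.5


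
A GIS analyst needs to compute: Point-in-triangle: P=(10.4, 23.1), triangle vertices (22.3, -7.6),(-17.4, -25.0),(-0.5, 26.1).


Cross products: AB x AP = -1425.85, BC x BP = -607.69, CA x CP = 298.93
All same sign? no

No, outside


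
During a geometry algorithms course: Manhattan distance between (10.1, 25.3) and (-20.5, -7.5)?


|10.1-(-20.5)| + |25.3-(-7.5)| = 30.6 + 32.8 = 63.4

63.4


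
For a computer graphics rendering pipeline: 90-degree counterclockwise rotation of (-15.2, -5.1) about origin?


90° CCW: (x,y) -> (-y, x)
(-15.2,-5.1) -> (5.1, -15.2)

(5.1, -15.2)


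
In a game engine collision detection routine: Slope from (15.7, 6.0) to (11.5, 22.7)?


slope = (y2-y1)/(x2-x1) = (22.7-6)/(11.5-15.7) = 16.7/(-4.2) = -3.9762

-3.9762


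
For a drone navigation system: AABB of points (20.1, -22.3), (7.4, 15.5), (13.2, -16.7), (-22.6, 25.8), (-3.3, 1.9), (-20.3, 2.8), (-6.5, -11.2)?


x range: [-22.6, 20.1]
y range: [-22.3, 25.8]
Bounding box: (-22.6,-22.3) to (20.1,25.8)

(-22.6,-22.3) to (20.1,25.8)


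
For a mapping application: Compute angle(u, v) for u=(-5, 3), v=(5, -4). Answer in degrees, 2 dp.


u.v = -37, |u| = sqrt(34) = 5.831, |v| = sqrt(41) = 6.4031
cos(theta) = u.v/(|u||v|) = -37/sqrt(1394) = -0.990992
theta = acos(-0.990992) = 172.3 degrees

172.3 degrees


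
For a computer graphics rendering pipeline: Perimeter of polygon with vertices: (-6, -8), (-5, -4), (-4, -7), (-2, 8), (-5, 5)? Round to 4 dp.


Sides: (-6, -8)->(-5, -4): sqrt(17) = 4.123106, (-5, -4)->(-4, -7): sqrt(10) = 3.162278, (-4, -7)->(-2, 8): sqrt(229) = 15.132746, (-2, 8)->(-5, 5): sqrt(18) = 4.242641, (-5, 5)->(-6, -8): sqrt(170) = 13.038405
Sum = 39.699176
Perimeter = 39.6992

39.6992


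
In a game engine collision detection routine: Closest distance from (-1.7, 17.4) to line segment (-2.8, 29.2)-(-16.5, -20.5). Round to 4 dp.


Project P onto AB: t = 0.215 (clamped to [0,1])
Closest point on segment: (-5.7453, 18.5151)
Distance: 4.1962

4.1962


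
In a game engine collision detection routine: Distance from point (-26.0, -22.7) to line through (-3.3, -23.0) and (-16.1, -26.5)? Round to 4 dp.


|cross product| = 83.29
|line direction| = sqrt(176.09) = 13.2699
Distance = 83.29/sqrt(176.09) = 6.2766

6.2766


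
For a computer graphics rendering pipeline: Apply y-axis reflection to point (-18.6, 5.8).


Reflection over y-axis: (x,y) -> (-x,y)
(-18.6, 5.8) -> (18.6, 5.8)

(18.6, 5.8)


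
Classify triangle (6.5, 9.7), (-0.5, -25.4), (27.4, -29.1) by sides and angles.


Side lengths squared: AB^2=1281.01, BC^2=792.1, CA^2=1942.25
Sorted: [792.1, 1281.01, 1942.25]
By sides: Scalene, By angles: Acute

Scalene, Acute


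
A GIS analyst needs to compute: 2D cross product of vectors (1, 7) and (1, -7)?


u x v = u_x*v_y - u_y*v_x = 1*(-7) - 7*1
= (-7) - 7 = -14

-14


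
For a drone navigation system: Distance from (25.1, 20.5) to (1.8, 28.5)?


dx=-23.3, dy=8
d^2 = (-23.3)^2 + 8^2 = 606.89
d = sqrt(606.89) = 24.6351

24.6351


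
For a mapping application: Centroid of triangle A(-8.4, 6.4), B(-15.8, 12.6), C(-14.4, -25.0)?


Centroid = ((x_A+x_B+x_C)/3, (y_A+y_B+y_C)/3)
= (((-8.4)+(-15.8)+(-14.4))/3, (6.4+12.6+(-25))/3)
= (-12.8667, -2)

(-12.8667, -2)


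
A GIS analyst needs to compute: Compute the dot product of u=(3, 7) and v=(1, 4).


u . v = u_x*v_x + u_y*v_y = 3*1 + 7*4
= 3 + 28 = 31

31


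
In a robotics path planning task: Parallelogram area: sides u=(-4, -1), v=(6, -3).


|u x v| = |(-4)*(-3) - (-1)*6|
= |12 - (-6)| = 18

18


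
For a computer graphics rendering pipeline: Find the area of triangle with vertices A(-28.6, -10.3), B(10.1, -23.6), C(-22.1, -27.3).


Area = |x_A(y_B-y_C) + x_B(y_C-y_A) + x_C(y_A-y_B)|/2
= |(-105.82) + (-171.7) + (-293.93)|/2
= 571.45/2 = 285.725

285.725


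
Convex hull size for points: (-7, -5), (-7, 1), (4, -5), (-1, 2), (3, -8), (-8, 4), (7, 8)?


Convex hull vertices (CCW): (-8, 4), (-7, -5), (3, -8), (4, -5), (7, 8)
Count = 5

5


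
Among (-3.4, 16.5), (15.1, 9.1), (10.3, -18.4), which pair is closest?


d(P0,P1) = 19.9251, d(P0,P2) = 37.4927, d(P1,P2) = 27.9158
Closest: P0 and P1

Closest pair: (-3.4, 16.5) and (15.1, 9.1), distance = 19.9251


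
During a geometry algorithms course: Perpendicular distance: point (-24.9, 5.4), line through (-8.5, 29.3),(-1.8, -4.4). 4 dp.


|cross product| = 712.81
|line direction| = sqrt(1180.58) = 34.3596
Distance = 712.81/sqrt(1180.58) = 20.7456

20.7456


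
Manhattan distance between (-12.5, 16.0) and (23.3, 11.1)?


|(-12.5)-23.3| + |16-11.1| = 35.8 + 4.9 = 40.7

40.7


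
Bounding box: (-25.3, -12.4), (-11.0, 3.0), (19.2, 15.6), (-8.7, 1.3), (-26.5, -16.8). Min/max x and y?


x range: [-26.5, 19.2]
y range: [-16.8, 15.6]
Bounding box: (-26.5,-16.8) to (19.2,15.6)

(-26.5,-16.8) to (19.2,15.6)


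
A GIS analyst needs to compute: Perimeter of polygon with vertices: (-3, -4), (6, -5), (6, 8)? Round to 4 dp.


Sides: (-3, -4)->(6, -5): sqrt(82) = 9.055385, (6, -5)->(6, 8): sqrt(169) = 13, (6, 8)->(-3, -4): sqrt(225) = 15
Sum = 37.055385
Perimeter = 37.0554

37.0554


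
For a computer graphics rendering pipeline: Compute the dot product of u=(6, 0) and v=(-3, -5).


u . v = u_x*v_x + u_y*v_y = 6*(-3) + 0*(-5)
= (-18) + 0 = -18

-18


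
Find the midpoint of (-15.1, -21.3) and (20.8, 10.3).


M = (((-15.1)+20.8)/2, ((-21.3)+10.3)/2)
= (2.85, -5.5)

(2.85, -5.5)


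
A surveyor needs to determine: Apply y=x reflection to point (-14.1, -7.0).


Reflection over y=x: (x,y) -> (y,x)
(-14.1, -7) -> (-7, -14.1)

(-7, -14.1)


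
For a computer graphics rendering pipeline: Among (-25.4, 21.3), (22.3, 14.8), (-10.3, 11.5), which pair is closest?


d(P0,P1) = 48.1408, d(P0,P2) = 18.0014, d(P1,P2) = 32.7666
Closest: P0 and P2

Closest pair: (-25.4, 21.3) and (-10.3, 11.5), distance = 18.0014


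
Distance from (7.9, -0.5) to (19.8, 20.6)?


dx=11.9, dy=21.1
d^2 = 11.9^2 + 21.1^2 = 586.82
d = sqrt(586.82) = 24.2244

24.2244


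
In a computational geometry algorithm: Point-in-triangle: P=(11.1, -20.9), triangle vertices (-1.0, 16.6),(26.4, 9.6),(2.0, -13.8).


Cross products: AB x AP = -942.8, BC x BP = 386.18, CA x CP = -255.34
All same sign? no

No, outside


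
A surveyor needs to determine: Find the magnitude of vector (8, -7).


|u| = sqrt(8^2 + (-7)^2) = sqrt(113) = 10.6301

10.6301


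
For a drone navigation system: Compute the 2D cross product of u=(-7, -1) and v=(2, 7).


u x v = u_x*v_y - u_y*v_x = (-7)*7 - (-1)*2
= (-49) - (-2) = -47

-47


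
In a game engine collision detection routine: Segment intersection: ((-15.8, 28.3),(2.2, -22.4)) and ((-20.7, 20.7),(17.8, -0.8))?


Cross products: d1=397.95, d2=-1167, d3=-385.23, d4=1179.72
d1*d2 < 0 and d3*d4 < 0? yes

Yes, they intersect


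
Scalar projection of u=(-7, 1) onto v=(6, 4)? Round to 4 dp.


u.v = -38, |v| = sqrt(52) = 7.2111
Scalar projection = u.v / |v| = -38 / sqrt(52) = -5.2697

-5.2697


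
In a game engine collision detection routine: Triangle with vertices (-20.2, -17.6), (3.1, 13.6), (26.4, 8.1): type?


Side lengths squared: AB^2=1516.33, BC^2=573.14, CA^2=2832.05
Sorted: [573.14, 1516.33, 2832.05]
By sides: Scalene, By angles: Obtuse

Scalene, Obtuse


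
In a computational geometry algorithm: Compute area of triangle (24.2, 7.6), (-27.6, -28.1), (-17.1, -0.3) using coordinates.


Area = |x_A(y_B-y_C) + x_B(y_C-y_A) + x_C(y_A-y_B)|/2
= |(-672.76) + 218.04 + (-610.47)|/2
= 1065.19/2 = 532.595

532.595


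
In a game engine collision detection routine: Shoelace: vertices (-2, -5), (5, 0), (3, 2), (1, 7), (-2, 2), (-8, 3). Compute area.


Shoelace sum: ((-2)*0 - 5*(-5)) + (5*2 - 3*0) + (3*7 - 1*2) + (1*2 - (-2)*7) + ((-2)*3 - (-8)*2) + ((-8)*(-5) - (-2)*3)
= 126
Area = |126|/2 = 63

63


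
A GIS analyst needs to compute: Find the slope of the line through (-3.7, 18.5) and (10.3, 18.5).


slope = (y2-y1)/(x2-x1) = (18.5-18.5)/(10.3-(-3.7)) = 0/14 = 0

0


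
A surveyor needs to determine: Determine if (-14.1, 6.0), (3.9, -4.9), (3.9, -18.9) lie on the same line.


Cross product: (3.9-(-14.1))*((-18.9)-6) - ((-4.9)-6)*(3.9-(-14.1))
= -252

No, not collinear


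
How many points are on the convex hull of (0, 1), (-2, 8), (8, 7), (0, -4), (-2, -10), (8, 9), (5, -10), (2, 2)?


Convex hull vertices (CCW): (-2, -10), (5, -10), (8, 7), (8, 9), (-2, 8)
Count = 5

5


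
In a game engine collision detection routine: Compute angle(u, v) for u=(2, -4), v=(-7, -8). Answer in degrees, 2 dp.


u.v = 18, |u| = sqrt(20) = 4.4721, |v| = sqrt(113) = 10.6301
cos(theta) = u.v/(|u||v|) = 18/sqrt(2260) = 0.378633
theta = acos(0.378633) = 67.75 degrees

67.75 degrees


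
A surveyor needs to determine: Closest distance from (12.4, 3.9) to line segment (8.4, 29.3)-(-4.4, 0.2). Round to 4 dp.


Project P onto AB: t = 0.6807 (clamped to [0,1])
Closest point on segment: (-0.3128, 9.4919)
Distance: 13.8883

13.8883


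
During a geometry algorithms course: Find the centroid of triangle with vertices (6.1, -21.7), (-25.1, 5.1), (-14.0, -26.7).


Centroid = ((x_A+x_B+x_C)/3, (y_A+y_B+y_C)/3)
= ((6.1+(-25.1)+(-14))/3, ((-21.7)+5.1+(-26.7))/3)
= (-11, -14.4333)

(-11, -14.4333)


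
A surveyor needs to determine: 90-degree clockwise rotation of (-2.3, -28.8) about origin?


90° CW: (x,y) -> (y, -x)
(-2.3,-28.8) -> (-28.8, 2.3)

(-28.8, 2.3)


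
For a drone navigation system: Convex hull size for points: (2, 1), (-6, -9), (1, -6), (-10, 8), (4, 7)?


Convex hull vertices (CCW): (-10, 8), (-6, -9), (1, -6), (4, 7)
Count = 4

4


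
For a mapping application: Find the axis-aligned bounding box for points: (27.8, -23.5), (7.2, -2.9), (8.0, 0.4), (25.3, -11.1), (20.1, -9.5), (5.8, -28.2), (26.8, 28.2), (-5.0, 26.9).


x range: [-5, 27.8]
y range: [-28.2, 28.2]
Bounding box: (-5,-28.2) to (27.8,28.2)

(-5,-28.2) to (27.8,28.2)


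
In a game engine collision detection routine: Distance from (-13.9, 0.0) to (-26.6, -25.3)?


dx=-12.7, dy=-25.3
d^2 = (-12.7)^2 + (-25.3)^2 = 801.38
d = sqrt(801.38) = 28.3087

28.3087


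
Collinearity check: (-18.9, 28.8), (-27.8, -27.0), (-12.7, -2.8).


Cross product: ((-27.8)-(-18.9))*((-2.8)-28.8) - ((-27)-28.8)*((-12.7)-(-18.9))
= 627.2

No, not collinear


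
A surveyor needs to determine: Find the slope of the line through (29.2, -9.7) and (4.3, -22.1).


slope = (y2-y1)/(x2-x1) = ((-22.1)-(-9.7))/(4.3-29.2) = (-12.4)/(-24.9) = 0.498

0.498


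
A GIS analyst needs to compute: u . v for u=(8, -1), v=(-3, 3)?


u . v = u_x*v_x + u_y*v_y = 8*(-3) + (-1)*3
= (-24) + (-3) = -27

-27


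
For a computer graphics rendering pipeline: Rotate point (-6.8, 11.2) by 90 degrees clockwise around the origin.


90° CW: (x,y) -> (y, -x)
(-6.8,11.2) -> (11.2, 6.8)

(11.2, 6.8)


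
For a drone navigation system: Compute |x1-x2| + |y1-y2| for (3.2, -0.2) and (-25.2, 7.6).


|3.2-(-25.2)| + |(-0.2)-7.6| = 28.4 + 7.8 = 36.2

36.2


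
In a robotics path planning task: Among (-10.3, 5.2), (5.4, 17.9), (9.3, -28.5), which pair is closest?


d(P0,P1) = 20.1936, d(P0,P2) = 38.9853, d(P1,P2) = 46.5636
Closest: P0 and P1

Closest pair: (-10.3, 5.2) and (5.4, 17.9), distance = 20.1936


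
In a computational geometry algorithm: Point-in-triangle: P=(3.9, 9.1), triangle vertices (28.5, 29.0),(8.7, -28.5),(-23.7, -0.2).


Cross products: AB x AP = -1020.48, BC x BP = -1082.4, CA x CP = -320.46
All same sign? yes

Yes, inside


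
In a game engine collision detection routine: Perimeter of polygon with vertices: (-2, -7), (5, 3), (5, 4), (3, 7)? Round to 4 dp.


Sides: (-2, -7)->(5, 3): sqrt(149) = 12.206556, (5, 3)->(5, 4): sqrt(1) = 1, (5, 4)->(3, 7): sqrt(13) = 3.605551, (3, 7)->(-2, -7): sqrt(221) = 14.866069
Sum = 31.678176
Perimeter = 31.6782

31.6782


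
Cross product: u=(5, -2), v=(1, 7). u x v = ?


u x v = u_x*v_y - u_y*v_x = 5*7 - (-2)*1
= 35 - (-2) = 37

37


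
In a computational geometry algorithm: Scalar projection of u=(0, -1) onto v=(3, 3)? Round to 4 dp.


u.v = -3, |v| = sqrt(18) = 4.2426
Scalar projection = u.v / |v| = -3 / sqrt(18) = -0.7071

-0.7071


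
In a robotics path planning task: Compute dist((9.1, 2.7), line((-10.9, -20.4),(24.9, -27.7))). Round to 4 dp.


|cross product| = 972.98
|line direction| = sqrt(1334.93) = 36.5367
Distance = 972.98/sqrt(1334.93) = 26.6302

26.6302


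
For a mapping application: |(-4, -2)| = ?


|u| = sqrt((-4)^2 + (-2)^2) = sqrt(20) = 4.4721

4.4721


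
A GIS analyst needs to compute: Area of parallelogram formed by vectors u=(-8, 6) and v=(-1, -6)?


|u x v| = |(-8)*(-6) - 6*(-1)|
= |48 - (-6)| = 54

54


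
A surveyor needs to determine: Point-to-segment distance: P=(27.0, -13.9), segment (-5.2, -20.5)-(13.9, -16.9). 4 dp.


Project P onto AB: t = 1 (clamped to [0,1])
Closest point on segment: (13.9, -16.9)
Distance: 13.4391

13.4391


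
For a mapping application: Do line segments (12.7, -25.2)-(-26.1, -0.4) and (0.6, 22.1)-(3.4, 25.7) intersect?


Cross products: d1=-176, d2=33.12, d3=-1535.16, d4=-1744.28
d1*d2 < 0 and d3*d4 < 0? no

No, they don't intersect


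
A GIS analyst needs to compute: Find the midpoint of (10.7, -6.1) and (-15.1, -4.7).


M = ((10.7+(-15.1))/2, ((-6.1)+(-4.7))/2)
= (-2.2, -5.4)

(-2.2, -5.4)


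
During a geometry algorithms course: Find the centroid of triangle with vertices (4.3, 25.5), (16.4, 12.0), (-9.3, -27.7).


Centroid = ((x_A+x_B+x_C)/3, (y_A+y_B+y_C)/3)
= ((4.3+16.4+(-9.3))/3, (25.5+12+(-27.7))/3)
= (3.8, 3.2667)

(3.8, 3.2667)


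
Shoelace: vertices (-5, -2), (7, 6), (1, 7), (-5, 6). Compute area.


Shoelace sum: ((-5)*6 - 7*(-2)) + (7*7 - 1*6) + (1*6 - (-5)*7) + ((-5)*(-2) - (-5)*6)
= 108
Area = |108|/2 = 54

54


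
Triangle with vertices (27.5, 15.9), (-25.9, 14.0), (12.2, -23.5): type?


Side lengths squared: AB^2=2855.17, BC^2=2857.86, CA^2=1786.45
Sorted: [1786.45, 2855.17, 2857.86]
By sides: Scalene, By angles: Acute

Scalene, Acute


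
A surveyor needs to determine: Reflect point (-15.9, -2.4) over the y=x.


Reflection over y=x: (x,y) -> (y,x)
(-15.9, -2.4) -> (-2.4, -15.9)

(-2.4, -15.9)


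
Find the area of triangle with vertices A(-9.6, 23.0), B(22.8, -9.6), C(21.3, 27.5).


Area = |x_A(y_B-y_C) + x_B(y_C-y_A) + x_C(y_A-y_B)|/2
= |356.16 + 102.6 + 694.38|/2
= 1153.14/2 = 576.57

576.57


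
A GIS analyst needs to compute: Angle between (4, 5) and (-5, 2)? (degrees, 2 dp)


u.v = -10, |u| = sqrt(41) = 6.4031, |v| = sqrt(29) = 5.3852
cos(theta) = u.v/(|u||v|) = -10/sqrt(1189) = -0.290007
theta = acos(-0.290007) = 106.86 degrees

106.86 degrees


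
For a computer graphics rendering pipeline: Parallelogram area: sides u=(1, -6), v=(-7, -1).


|u x v| = |1*(-1) - (-6)*(-7)|
= |(-1) - 42| = 43

43


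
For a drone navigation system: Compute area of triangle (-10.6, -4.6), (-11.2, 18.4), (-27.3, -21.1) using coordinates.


Area = |x_A(y_B-y_C) + x_B(y_C-y_A) + x_C(y_A-y_B)|/2
= |(-418.7) + 184.8 + 627.9|/2
= 394/2 = 197

197


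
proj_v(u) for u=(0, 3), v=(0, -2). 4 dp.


u.v = -6, |v| = sqrt(4) = 2
Scalar projection = u.v / |v| = -6 / sqrt(4) = -3

-3


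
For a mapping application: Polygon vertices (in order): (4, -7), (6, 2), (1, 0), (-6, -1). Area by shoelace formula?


Shoelace sum: (4*2 - 6*(-7)) + (6*0 - 1*2) + (1*(-1) - (-6)*0) + ((-6)*(-7) - 4*(-1))
= 93
Area = |93|/2 = 46.5

46.5


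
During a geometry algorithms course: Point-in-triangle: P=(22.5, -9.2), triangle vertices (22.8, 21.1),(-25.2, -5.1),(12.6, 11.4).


Cross products: AB x AP = 1446.54, BC x BP = -942.03, CA x CP = -306.15
All same sign? no

No, outside


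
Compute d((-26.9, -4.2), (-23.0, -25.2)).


dx=3.9, dy=-21
d^2 = 3.9^2 + (-21)^2 = 456.21
d = sqrt(456.21) = 21.3591

21.3591


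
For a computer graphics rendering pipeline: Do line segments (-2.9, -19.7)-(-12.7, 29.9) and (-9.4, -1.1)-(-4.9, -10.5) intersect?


Cross products: d1=-22.6, d2=108.48, d3=140.12, d4=9.04
d1*d2 < 0 and d3*d4 < 0? no

No, they don't intersect


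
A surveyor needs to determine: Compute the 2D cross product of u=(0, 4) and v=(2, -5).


u x v = u_x*v_y - u_y*v_x = 0*(-5) - 4*2
= 0 - 8 = -8

-8


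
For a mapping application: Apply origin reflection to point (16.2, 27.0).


Reflection over origin: (x,y) -> (-x,-y)
(16.2, 27) -> (-16.2, -27)

(-16.2, -27)


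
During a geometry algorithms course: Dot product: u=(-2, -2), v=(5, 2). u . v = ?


u . v = u_x*v_x + u_y*v_y = (-2)*5 + (-2)*2
= (-10) + (-4) = -14

-14


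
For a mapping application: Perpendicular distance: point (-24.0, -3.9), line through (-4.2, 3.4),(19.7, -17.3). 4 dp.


|cross product| = 584.33
|line direction| = sqrt(999.7) = 31.618
Distance = 584.33/sqrt(999.7) = 18.4809

18.4809


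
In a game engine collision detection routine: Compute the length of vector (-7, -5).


|u| = sqrt((-7)^2 + (-5)^2) = sqrt(74) = 8.6023

8.6023


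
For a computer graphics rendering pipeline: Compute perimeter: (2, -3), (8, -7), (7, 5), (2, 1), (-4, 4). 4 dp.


Sides: (2, -3)->(8, -7): sqrt(52) = 7.211103, (8, -7)->(7, 5): sqrt(145) = 12.041595, (7, 5)->(2, 1): sqrt(41) = 6.403124, (2, 1)->(-4, 4): sqrt(45) = 6.708204, (-4, 4)->(2, -3): sqrt(85) = 9.219544
Sum = 41.58357
Perimeter = 41.5836

41.5836


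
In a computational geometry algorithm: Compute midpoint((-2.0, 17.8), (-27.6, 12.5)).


M = (((-2)+(-27.6))/2, (17.8+12.5)/2)
= (-14.8, 15.15)

(-14.8, 15.15)


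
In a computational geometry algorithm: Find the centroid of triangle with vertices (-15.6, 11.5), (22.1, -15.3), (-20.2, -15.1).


Centroid = ((x_A+x_B+x_C)/3, (y_A+y_B+y_C)/3)
= (((-15.6)+22.1+(-20.2))/3, (11.5+(-15.3)+(-15.1))/3)
= (-4.5667, -6.3)

(-4.5667, -6.3)


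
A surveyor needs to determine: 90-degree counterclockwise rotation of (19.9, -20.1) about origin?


90° CCW: (x,y) -> (-y, x)
(19.9,-20.1) -> (20.1, 19.9)

(20.1, 19.9)


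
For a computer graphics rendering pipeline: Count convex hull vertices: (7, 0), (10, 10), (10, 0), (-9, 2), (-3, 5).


Convex hull vertices (CCW): (-9, 2), (7, 0), (10, 0), (10, 10), (-3, 5)
Count = 5

5


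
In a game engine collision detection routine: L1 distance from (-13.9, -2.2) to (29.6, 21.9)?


|(-13.9)-29.6| + |(-2.2)-21.9| = 43.5 + 24.1 = 67.6

67.6


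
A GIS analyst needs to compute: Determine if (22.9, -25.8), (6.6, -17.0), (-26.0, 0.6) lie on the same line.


Cross product: (6.6-22.9)*(0.6-(-25.8)) - ((-17)-(-25.8))*((-26)-22.9)
= 0

Yes, collinear


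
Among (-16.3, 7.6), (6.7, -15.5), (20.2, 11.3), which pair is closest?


d(P0,P1) = 32.5977, d(P0,P2) = 36.6871, d(P1,P2) = 30.0082
Closest: P1 and P2

Closest pair: (6.7, -15.5) and (20.2, 11.3), distance = 30.0082


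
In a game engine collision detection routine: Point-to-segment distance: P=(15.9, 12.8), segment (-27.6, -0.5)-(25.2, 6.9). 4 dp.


Project P onto AB: t = 0.8426 (clamped to [0,1])
Closest point on segment: (16.8901, 5.7354)
Distance: 7.1337

7.1337


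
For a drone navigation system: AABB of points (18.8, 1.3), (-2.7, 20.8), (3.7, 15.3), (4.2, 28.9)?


x range: [-2.7, 18.8]
y range: [1.3, 28.9]
Bounding box: (-2.7,1.3) to (18.8,28.9)

(-2.7,1.3) to (18.8,28.9)


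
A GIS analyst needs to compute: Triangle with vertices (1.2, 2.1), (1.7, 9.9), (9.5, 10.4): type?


Side lengths squared: AB^2=61.09, BC^2=61.09, CA^2=137.78
Sorted: [61.09, 61.09, 137.78]
By sides: Isosceles, By angles: Obtuse

Isosceles, Obtuse


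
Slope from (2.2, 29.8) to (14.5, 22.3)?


slope = (y2-y1)/(x2-x1) = (22.3-29.8)/(14.5-2.2) = (-7.5)/12.3 = -0.6098

-0.6098


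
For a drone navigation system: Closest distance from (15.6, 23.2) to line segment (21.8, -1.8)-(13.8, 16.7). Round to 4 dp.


Project P onto AB: t = 1 (clamped to [0,1])
Closest point on segment: (13.8, 16.7)
Distance: 6.7446

6.7446


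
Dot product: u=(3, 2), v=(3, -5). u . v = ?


u . v = u_x*v_x + u_y*v_y = 3*3 + 2*(-5)
= 9 + (-10) = -1

-1


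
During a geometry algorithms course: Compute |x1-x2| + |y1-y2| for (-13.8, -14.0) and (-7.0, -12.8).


|(-13.8)-(-7)| + |(-14)-(-12.8)| = 6.8 + 1.2 = 8

8


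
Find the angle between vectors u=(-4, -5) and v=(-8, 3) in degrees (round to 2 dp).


u.v = 17, |u| = sqrt(41) = 6.4031, |v| = sqrt(73) = 8.544
cos(theta) = u.v/(|u||v|) = 17/sqrt(2993) = 0.310739
theta = acos(0.310739) = 71.9 degrees

71.9 degrees


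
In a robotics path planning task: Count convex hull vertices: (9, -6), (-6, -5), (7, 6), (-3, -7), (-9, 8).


Convex hull vertices (CCW): (-9, 8), (-6, -5), (-3, -7), (9, -6), (7, 6)
Count = 5

5


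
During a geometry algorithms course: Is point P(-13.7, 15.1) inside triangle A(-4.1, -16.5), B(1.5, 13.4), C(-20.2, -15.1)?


Cross products: AB x AP = 464, BC x BP = -470.09, CA x CP = 495.32
All same sign? no

No, outside


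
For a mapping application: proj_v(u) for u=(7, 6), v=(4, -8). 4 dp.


u.v = -20, |v| = sqrt(80) = 8.9443
Scalar projection = u.v / |v| = -20 / sqrt(80) = -2.2361

-2.2361


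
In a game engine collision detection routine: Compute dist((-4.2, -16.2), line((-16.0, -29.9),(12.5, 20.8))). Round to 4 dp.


|cross product| = 207.81
|line direction| = sqrt(3382.74) = 58.1613
Distance = 207.81/sqrt(3382.74) = 3.573

3.573


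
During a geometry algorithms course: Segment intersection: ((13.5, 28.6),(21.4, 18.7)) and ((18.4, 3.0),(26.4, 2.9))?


Cross products: d1=204.31, d2=125.9, d3=-153.73, d4=-75.32
d1*d2 < 0 and d3*d4 < 0? no

No, they don't intersect


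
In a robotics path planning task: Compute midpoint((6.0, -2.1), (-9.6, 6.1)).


M = ((6+(-9.6))/2, ((-2.1)+6.1)/2)
= (-1.8, 2)

(-1.8, 2)


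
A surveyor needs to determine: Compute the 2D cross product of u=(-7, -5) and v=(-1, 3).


u x v = u_x*v_y - u_y*v_x = (-7)*3 - (-5)*(-1)
= (-21) - 5 = -26

-26


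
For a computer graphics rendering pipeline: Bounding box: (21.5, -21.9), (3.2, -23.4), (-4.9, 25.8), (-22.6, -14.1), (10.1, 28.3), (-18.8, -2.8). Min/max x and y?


x range: [-22.6, 21.5]
y range: [-23.4, 28.3]
Bounding box: (-22.6,-23.4) to (21.5,28.3)

(-22.6,-23.4) to (21.5,28.3)


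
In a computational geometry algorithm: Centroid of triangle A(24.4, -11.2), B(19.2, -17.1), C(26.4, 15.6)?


Centroid = ((x_A+x_B+x_C)/3, (y_A+y_B+y_C)/3)
= ((24.4+19.2+26.4)/3, ((-11.2)+(-17.1)+15.6)/3)
= (23.3333, -4.2333)

(23.3333, -4.2333)


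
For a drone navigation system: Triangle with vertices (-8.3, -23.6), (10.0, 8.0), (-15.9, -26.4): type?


Side lengths squared: AB^2=1333.45, BC^2=1854.17, CA^2=65.6
Sorted: [65.6, 1333.45, 1854.17]
By sides: Scalene, By angles: Obtuse

Scalene, Obtuse


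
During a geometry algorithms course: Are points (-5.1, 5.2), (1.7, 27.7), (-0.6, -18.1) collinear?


Cross product: (1.7-(-5.1))*((-18.1)-5.2) - (27.7-5.2)*((-0.6)-(-5.1))
= -259.69

No, not collinear


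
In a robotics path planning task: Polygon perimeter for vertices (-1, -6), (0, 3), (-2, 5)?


Sides: (-1, -6)->(0, 3): sqrt(82) = 9.055385, (0, 3)->(-2, 5): sqrt(8) = 2.828427, (-2, 5)->(-1, -6): sqrt(122) = 11.045361
Sum = 22.929173
Perimeter = 22.9292

22.9292


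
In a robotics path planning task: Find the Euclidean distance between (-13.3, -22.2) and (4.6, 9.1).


dx=17.9, dy=31.3
d^2 = 17.9^2 + 31.3^2 = 1300.1
d = sqrt(1300.1) = 36.0569

36.0569


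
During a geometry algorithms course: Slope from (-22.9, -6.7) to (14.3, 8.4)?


slope = (y2-y1)/(x2-x1) = (8.4-(-6.7))/(14.3-(-22.9)) = 15.1/37.2 = 0.4059

0.4059


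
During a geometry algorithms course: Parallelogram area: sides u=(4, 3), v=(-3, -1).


|u x v| = |4*(-1) - 3*(-3)|
= |(-4) - (-9)| = 5

5


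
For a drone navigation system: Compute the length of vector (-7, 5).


|u| = sqrt((-7)^2 + 5^2) = sqrt(74) = 8.6023

8.6023


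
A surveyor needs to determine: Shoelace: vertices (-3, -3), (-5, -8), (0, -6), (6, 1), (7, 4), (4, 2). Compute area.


Shoelace sum: ((-3)*(-8) - (-5)*(-3)) + ((-5)*(-6) - 0*(-8)) + (0*1 - 6*(-6)) + (6*4 - 7*1) + (7*2 - 4*4) + (4*(-3) - (-3)*2)
= 84
Area = |84|/2 = 42

42


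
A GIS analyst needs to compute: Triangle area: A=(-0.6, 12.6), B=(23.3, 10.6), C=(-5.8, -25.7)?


Area = |x_A(y_B-y_C) + x_B(y_C-y_A) + x_C(y_A-y_B)|/2
= |(-21.78) + (-892.39) + (-11.6)|/2
= 925.77/2 = 462.885

462.885


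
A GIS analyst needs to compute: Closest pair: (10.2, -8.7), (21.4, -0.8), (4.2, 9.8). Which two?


d(P0,P1) = 13.7058, d(P0,P2) = 19.4487, d(P1,P2) = 20.204
Closest: P0 and P1

Closest pair: (10.2, -8.7) and (21.4, -0.8), distance = 13.7058


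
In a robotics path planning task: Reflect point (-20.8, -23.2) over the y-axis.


Reflection over y-axis: (x,y) -> (-x,y)
(-20.8, -23.2) -> (20.8, -23.2)

(20.8, -23.2)


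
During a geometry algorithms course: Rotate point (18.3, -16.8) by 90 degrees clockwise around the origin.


90° CW: (x,y) -> (y, -x)
(18.3,-16.8) -> (-16.8, -18.3)

(-16.8, -18.3)


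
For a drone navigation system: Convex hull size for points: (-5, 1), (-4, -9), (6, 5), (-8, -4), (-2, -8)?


Convex hull vertices (CCW): (-8, -4), (-4, -9), (-2, -8), (6, 5), (-5, 1)
Count = 5

5


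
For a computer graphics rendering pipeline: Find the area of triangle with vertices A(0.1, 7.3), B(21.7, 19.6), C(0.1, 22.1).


Area = |x_A(y_B-y_C) + x_B(y_C-y_A) + x_C(y_A-y_B)|/2
= |(-0.25) + 321.16 + (-1.23)|/2
= 319.68/2 = 159.84

159.84


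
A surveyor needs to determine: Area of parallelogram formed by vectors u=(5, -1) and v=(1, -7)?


|u x v| = |5*(-7) - (-1)*1|
= |(-35) - (-1)| = 34

34


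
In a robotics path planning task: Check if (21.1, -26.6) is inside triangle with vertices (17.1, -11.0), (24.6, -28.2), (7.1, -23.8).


Cross products: AB x AP = -48.2, BC x BP = -12.6, CA x CP = -207.2
All same sign? yes

Yes, inside


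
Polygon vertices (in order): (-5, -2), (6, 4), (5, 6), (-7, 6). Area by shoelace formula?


Shoelace sum: ((-5)*4 - 6*(-2)) + (6*6 - 5*4) + (5*6 - (-7)*6) + ((-7)*(-2) - (-5)*6)
= 124
Area = |124|/2 = 62

62


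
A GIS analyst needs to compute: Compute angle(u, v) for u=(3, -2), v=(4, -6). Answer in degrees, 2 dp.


u.v = 24, |u| = sqrt(13) = 3.6056, |v| = sqrt(52) = 7.2111
cos(theta) = u.v/(|u||v|) = 24/sqrt(676) = 0.923077
theta = acos(0.923077) = 22.62 degrees

22.62 degrees


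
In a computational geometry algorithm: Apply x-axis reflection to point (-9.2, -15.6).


Reflection over x-axis: (x,y) -> (x,-y)
(-9.2, -15.6) -> (-9.2, 15.6)

(-9.2, 15.6)


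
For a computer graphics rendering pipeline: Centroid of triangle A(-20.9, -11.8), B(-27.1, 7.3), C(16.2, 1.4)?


Centroid = ((x_A+x_B+x_C)/3, (y_A+y_B+y_C)/3)
= (((-20.9)+(-27.1)+16.2)/3, ((-11.8)+7.3+1.4)/3)
= (-10.6, -1.0333)

(-10.6, -1.0333)


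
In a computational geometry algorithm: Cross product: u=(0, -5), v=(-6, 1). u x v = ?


u x v = u_x*v_y - u_y*v_x = 0*1 - (-5)*(-6)
= 0 - 30 = -30

-30


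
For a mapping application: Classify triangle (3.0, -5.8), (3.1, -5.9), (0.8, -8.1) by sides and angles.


Side lengths squared: AB^2=0.02, BC^2=10.13, CA^2=10.13
Sorted: [0.02, 10.13, 10.13]
By sides: Isosceles, By angles: Acute

Isosceles, Acute


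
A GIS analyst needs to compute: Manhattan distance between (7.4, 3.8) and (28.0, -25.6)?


|7.4-28| + |3.8-(-25.6)| = 20.6 + 29.4 = 50

50


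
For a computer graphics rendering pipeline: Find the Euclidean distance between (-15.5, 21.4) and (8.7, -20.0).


dx=24.2, dy=-41.4
d^2 = 24.2^2 + (-41.4)^2 = 2299.6
d = sqrt(2299.6) = 47.9541

47.9541


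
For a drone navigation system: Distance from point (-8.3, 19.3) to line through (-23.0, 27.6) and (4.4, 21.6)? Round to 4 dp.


|cross product| = 139.22
|line direction| = sqrt(786.76) = 28.0492
Distance = 139.22/sqrt(786.76) = 4.9634

4.9634


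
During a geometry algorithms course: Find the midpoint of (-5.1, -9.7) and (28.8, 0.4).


M = (((-5.1)+28.8)/2, ((-9.7)+0.4)/2)
= (11.85, -4.65)

(11.85, -4.65)


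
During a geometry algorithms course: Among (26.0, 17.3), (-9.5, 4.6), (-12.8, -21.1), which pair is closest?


d(P0,P1) = 37.7033, d(P0,P2) = 54.5894, d(P1,P2) = 25.911
Closest: P1 and P2

Closest pair: (-9.5, 4.6) and (-12.8, -21.1), distance = 25.911


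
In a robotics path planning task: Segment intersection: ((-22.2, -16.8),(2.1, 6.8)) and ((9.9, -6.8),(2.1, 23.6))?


Cross products: d1=1053.84, d2=131.04, d3=-514.56, d4=408.24
d1*d2 < 0 and d3*d4 < 0? no

No, they don't intersect


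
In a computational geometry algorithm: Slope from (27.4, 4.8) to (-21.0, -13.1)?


slope = (y2-y1)/(x2-x1) = ((-13.1)-4.8)/((-21)-27.4) = (-17.9)/(-48.4) = 0.3698

0.3698


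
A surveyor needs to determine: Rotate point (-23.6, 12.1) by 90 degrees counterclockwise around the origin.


90° CCW: (x,y) -> (-y, x)
(-23.6,12.1) -> (-12.1, -23.6)

(-12.1, -23.6)


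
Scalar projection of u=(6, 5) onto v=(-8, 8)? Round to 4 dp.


u.v = -8, |v| = sqrt(128) = 11.3137
Scalar projection = u.v / |v| = -8 / sqrt(128) = -0.7071

-0.7071


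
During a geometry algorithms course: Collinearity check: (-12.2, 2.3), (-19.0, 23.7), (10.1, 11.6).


Cross product: ((-19)-(-12.2))*(11.6-2.3) - (23.7-2.3)*(10.1-(-12.2))
= -540.46

No, not collinear


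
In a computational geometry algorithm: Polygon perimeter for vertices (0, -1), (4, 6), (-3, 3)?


Sides: (0, -1)->(4, 6): sqrt(65) = 8.062258, (4, 6)->(-3, 3): sqrt(58) = 7.615773, (-3, 3)->(0, -1): sqrt(25) = 5
Sum = 20.678031
Perimeter = 20.678

20.678


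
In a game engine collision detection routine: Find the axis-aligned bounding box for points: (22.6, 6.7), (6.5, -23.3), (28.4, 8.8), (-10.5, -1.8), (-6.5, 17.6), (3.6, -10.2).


x range: [-10.5, 28.4]
y range: [-23.3, 17.6]
Bounding box: (-10.5,-23.3) to (28.4,17.6)

(-10.5,-23.3) to (28.4,17.6)


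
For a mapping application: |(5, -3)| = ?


|u| = sqrt(5^2 + (-3)^2) = sqrt(34) = 5.831

5.831


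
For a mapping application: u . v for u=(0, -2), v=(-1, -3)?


u . v = u_x*v_x + u_y*v_y = 0*(-1) + (-2)*(-3)
= 0 + 6 = 6

6


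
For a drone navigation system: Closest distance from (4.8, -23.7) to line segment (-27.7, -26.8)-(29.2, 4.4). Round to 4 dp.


Project P onto AB: t = 0.4621 (clamped to [0,1])
Closest point on segment: (-1.4059, -12.3822)
Distance: 12.9076

12.9076


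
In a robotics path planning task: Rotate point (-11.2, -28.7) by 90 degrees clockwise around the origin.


90° CW: (x,y) -> (y, -x)
(-11.2,-28.7) -> (-28.7, 11.2)

(-28.7, 11.2)


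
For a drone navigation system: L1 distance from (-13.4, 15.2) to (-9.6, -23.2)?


|(-13.4)-(-9.6)| + |15.2-(-23.2)| = 3.8 + 38.4 = 42.2

42.2


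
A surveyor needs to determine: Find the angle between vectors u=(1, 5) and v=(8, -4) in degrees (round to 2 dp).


u.v = -12, |u| = sqrt(26) = 5.099, |v| = sqrt(80) = 8.9443
cos(theta) = u.v/(|u||v|) = -12/sqrt(2080) = -0.263117
theta = acos(-0.263117) = 105.26 degrees

105.26 degrees


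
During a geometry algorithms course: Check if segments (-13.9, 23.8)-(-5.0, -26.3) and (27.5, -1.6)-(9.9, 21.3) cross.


Cross products: d1=501.02, d2=1178.97, d3=1848.08, d4=1170.13
d1*d2 < 0 and d3*d4 < 0? no

No, they don't intersect


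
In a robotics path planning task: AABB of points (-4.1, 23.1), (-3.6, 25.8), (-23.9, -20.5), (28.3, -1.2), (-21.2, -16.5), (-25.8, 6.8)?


x range: [-25.8, 28.3]
y range: [-20.5, 25.8]
Bounding box: (-25.8,-20.5) to (28.3,25.8)

(-25.8,-20.5) to (28.3,25.8)


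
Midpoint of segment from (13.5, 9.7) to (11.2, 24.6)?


M = ((13.5+11.2)/2, (9.7+24.6)/2)
= (12.35, 17.15)

(12.35, 17.15)


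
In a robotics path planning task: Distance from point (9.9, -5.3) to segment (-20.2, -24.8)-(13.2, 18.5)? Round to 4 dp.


Project P onto AB: t = 0.6185 (clamped to [0,1])
Closest point on segment: (0.459, 1.9824)
Distance: 11.9234

11.9234


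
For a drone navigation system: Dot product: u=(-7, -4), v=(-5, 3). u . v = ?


u . v = u_x*v_x + u_y*v_y = (-7)*(-5) + (-4)*3
= 35 + (-12) = 23

23


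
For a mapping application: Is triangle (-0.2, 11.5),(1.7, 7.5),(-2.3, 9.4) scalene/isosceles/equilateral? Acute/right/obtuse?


Side lengths squared: AB^2=19.61, BC^2=19.61, CA^2=8.82
Sorted: [8.82, 19.61, 19.61]
By sides: Isosceles, By angles: Acute

Isosceles, Acute
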